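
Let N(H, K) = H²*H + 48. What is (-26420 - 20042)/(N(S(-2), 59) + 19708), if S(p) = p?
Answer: -23231/9874 ≈ -2.3527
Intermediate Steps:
N(H, K) = 48 + H³ (N(H, K) = H³ + 48 = 48 + H³)
(-26420 - 20042)/(N(S(-2), 59) + 19708) = (-26420 - 20042)/((48 + (-2)³) + 19708) = -46462/((48 - 8) + 19708) = -46462/(40 + 19708) = -46462/19748 = -46462*1/19748 = -23231/9874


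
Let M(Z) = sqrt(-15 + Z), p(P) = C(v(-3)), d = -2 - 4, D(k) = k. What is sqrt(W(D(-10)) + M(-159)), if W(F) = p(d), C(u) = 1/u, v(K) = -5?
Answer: sqrt(-5 + 25*I*sqrt(174))/5 ≈ 2.5488 + 2.5877*I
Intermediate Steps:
d = -6
p(P) = -1/5 (p(P) = 1/(-5) = -1/5)
W(F) = -1/5
sqrt(W(D(-10)) + M(-159)) = sqrt(-1/5 + sqrt(-15 - 159)) = sqrt(-1/5 + sqrt(-174)) = sqrt(-1/5 + I*sqrt(174))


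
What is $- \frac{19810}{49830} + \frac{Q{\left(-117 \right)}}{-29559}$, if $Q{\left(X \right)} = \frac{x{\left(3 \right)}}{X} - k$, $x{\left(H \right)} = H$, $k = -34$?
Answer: $- \frac{763433752}{1914802461} \approx -0.3987$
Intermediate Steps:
$Q{\left(X \right)} = 34 + \frac{3}{X}$ ($Q{\left(X \right)} = \frac{3}{X} - -34 = \frac{3}{X} + 34 = 34 + \frac{3}{X}$)
$- \frac{19810}{49830} + \frac{Q{\left(-117 \right)}}{-29559} = - \frac{19810}{49830} + \frac{34 + \frac{3}{-117}}{-29559} = \left(-19810\right) \frac{1}{49830} + \left(34 + 3 \left(- \frac{1}{117}\right)\right) \left(- \frac{1}{29559}\right) = - \frac{1981}{4983} + \left(34 - \frac{1}{39}\right) \left(- \frac{1}{29559}\right) = - \frac{1981}{4983} + \frac{1325}{39} \left(- \frac{1}{29559}\right) = - \frac{1981}{4983} - \frac{1325}{1152801} = - \frac{763433752}{1914802461}$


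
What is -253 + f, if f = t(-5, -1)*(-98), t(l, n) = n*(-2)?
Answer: -449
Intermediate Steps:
t(l, n) = -2*n
f = -196 (f = -2*(-1)*(-98) = 2*(-98) = -196)
-253 + f = -253 - 196 = -449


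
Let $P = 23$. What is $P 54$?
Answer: $1242$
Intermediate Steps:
$P 54 = 23 \cdot 54 = 1242$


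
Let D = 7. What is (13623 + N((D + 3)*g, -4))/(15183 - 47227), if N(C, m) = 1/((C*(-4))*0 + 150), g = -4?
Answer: -2043451/4806600 ≈ -0.42513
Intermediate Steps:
N(C, m) = 1/150 (N(C, m) = 1/(-4*C*0 + 150) = 1/(0 + 150) = 1/150)
(13623 + N((D + 3)*g, -4))/(15183 - 47227) = (13623 + 1/150)/(15183 - 47227) = (2043451/150)/(-32044) = (2043451/150)*(-1/32044) = -2043451/4806600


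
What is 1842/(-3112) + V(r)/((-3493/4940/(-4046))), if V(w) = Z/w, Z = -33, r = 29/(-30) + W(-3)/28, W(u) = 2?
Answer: 7697264396187/36492868 ≈ 2.1093e+5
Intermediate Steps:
r = -94/105 (r = 29/(-30) + 2/28 = 29*(-1/30) + 2*(1/28) = -29/30 + 1/14 = -94/105 ≈ -0.89524)
V(w) = -33/w
1842/(-3112) + V(r)/((-3493/4940/(-4046))) = 1842/(-3112) + (-33/(-94/105))/((-3493/4940/(-4046))) = 1842*(-1/3112) + (-33*(-105/94))/((-3493*1/4940*(-1/4046))) = -921/1556 + 3465/(94*((-3493/4940*(-1/4046)))) = -921/1556 + 3465/(94*(499/2855320)) = -921/1556 + (3465/94)*(2855320/499) = -921/1556 + 4946841900/23453 = 7697264396187/36492868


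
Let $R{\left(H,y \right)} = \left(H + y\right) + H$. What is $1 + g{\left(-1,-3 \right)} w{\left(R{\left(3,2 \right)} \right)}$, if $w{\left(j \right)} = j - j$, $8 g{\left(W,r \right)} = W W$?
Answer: $1$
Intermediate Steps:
$g{\left(W,r \right)} = \frac{W^{2}}{8}$ ($g{\left(W,r \right)} = \frac{W W}{8} = \frac{W^{2}}{8}$)
$R{\left(H,y \right)} = y + 2 H$
$w{\left(j \right)} = 0$
$1 + g{\left(-1,-3 \right)} w{\left(R{\left(3,2 \right)} \right)} = 1 + \frac{\left(-1\right)^{2}}{8} \cdot 0 = 1 + \frac{1}{8} \cdot 1 \cdot 0 = 1 + \frac{1}{8} \cdot 0 = 1 + 0 = 1$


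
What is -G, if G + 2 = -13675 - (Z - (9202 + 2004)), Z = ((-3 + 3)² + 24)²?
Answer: 3047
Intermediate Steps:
Z = 576 (Z = (0² + 24)² = (0 + 24)² = 24² = 576)
G = -3047 (G = -2 + (-13675 - (576 - (9202 + 2004))) = -2 + (-13675 - (576 - 1*11206)) = -2 + (-13675 - (576 - 11206)) = -2 + (-13675 - 1*(-10630)) = -2 + (-13675 + 10630) = -2 - 3045 = -3047)
-G = -1*(-3047) = 3047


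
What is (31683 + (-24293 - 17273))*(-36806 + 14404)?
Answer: 221398966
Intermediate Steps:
(31683 + (-24293 - 17273))*(-36806 + 14404) = (31683 - 41566)*(-22402) = -9883*(-22402) = 221398966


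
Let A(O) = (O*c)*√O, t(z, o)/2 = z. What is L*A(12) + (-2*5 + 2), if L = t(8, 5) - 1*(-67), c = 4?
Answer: -8 + 7968*√3 ≈ 13793.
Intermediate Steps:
t(z, o) = 2*z
L = 83 (L = 2*8 - 1*(-67) = 16 + 67 = 83)
A(O) = 4*O^(3/2) (A(O) = (O*4)*√O = (4*O)*√O = 4*O^(3/2))
L*A(12) + (-2*5 + 2) = 83*(4*12^(3/2)) + (-2*5 + 2) = 83*(4*(24*√3)) + (-10 + 2) = 83*(96*√3) - 8 = 7968*√3 - 8 = -8 + 7968*√3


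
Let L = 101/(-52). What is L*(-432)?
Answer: 10908/13 ≈ 839.08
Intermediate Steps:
L = -101/52 (L = 101*(-1/52) = -101/52 ≈ -1.9423)
L*(-432) = -101/52*(-432) = 10908/13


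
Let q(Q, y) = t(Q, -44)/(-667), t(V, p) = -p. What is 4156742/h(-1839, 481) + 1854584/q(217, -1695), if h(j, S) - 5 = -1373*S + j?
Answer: -204801176823016/7284717 ≈ -2.8114e+7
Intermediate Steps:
h(j, S) = 5 + j - 1373*S (h(j, S) = 5 + (-1373*S + j) = 5 + (j - 1373*S) = 5 + j - 1373*S)
q(Q, y) = -44/667 (q(Q, y) = -1*(-44)/(-667) = 44*(-1/667) = -44/667)
4156742/h(-1839, 481) + 1854584/q(217, -1695) = 4156742/(5 - 1839 - 1373*481) + 1854584/(-44/667) = 4156742/(5 - 1839 - 660413) + 1854584*(-667/44) = 4156742/(-662247) - 309251882/11 = 4156742*(-1/662247) - 309251882/11 = -4156742/662247 - 309251882/11 = -204801176823016/7284717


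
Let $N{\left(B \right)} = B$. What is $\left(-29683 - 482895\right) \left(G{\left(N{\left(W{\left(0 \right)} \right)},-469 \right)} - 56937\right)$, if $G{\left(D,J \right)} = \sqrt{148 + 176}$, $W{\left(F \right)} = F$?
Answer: $29175427182$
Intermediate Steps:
$G{\left(D,J \right)} = 18$ ($G{\left(D,J \right)} = \sqrt{324} = 18$)
$\left(-29683 - 482895\right) \left(G{\left(N{\left(W{\left(0 \right)} \right)},-469 \right)} - 56937\right) = \left(-29683 - 482895\right) \left(18 - 56937\right) = \left(-512578\right) \left(-56919\right) = 29175427182$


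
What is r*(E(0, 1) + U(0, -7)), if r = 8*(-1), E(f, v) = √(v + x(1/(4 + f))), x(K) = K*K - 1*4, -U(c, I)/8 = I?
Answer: -448 - 2*I*√47 ≈ -448.0 - 13.711*I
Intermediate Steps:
U(c, I) = -8*I
x(K) = -4 + K² (x(K) = K² - 4 = -4 + K²)
E(f, v) = √(-4 + v + (4 + f)⁻²) (E(f, v) = √(v + (-4 + (1/(4 + f))²)) = √(v + (-4 + (4 + f)⁻²)) = √(-4 + v + (4 + f)⁻²))
r = -8
r*(E(0, 1) + U(0, -7)) = -8*(√(-4 + 1 + (4 + 0)⁻²) - 8*(-7)) = -8*(√(-4 + 1 + 4⁻²) + 56) = -8*(√(-4 + 1 + 1/16) + 56) = -8*(√(-47/16) + 56) = -8*(I*√47/4 + 56) = -8*(56 + I*√47/4) = -448 - 2*I*√47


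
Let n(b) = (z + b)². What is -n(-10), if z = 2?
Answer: -64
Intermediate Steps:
n(b) = (2 + b)²
-n(-10) = -(2 - 10)² = -1*(-8)² = -1*64 = -64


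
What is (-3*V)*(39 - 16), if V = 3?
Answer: -207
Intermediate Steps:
(-3*V)*(39 - 16) = (-3*3)*(39 - 16) = -9*23 = -207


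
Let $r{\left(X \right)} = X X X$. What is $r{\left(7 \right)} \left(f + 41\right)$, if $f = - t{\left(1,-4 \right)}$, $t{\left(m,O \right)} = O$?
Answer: $15435$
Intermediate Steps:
$f = 4$ ($f = \left(-1\right) \left(-4\right) = 4$)
$r{\left(X \right)} = X^{3}$ ($r{\left(X \right)} = X^{2} X = X^{3}$)
$r{\left(7 \right)} \left(f + 41\right) = 7^{3} \left(4 + 41\right) = 343 \cdot 45 = 15435$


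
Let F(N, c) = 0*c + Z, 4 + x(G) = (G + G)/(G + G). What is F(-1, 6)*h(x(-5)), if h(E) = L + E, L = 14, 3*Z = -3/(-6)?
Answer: 11/6 ≈ 1.8333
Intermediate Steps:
Z = 1/6 (Z = (-3/(-6))/3 = (-3*(-1/6))/3 = (1/3)*(1/2) = 1/6 ≈ 0.16667)
x(G) = -3 (x(G) = -4 + (G + G)/(G + G) = -4 + (2*G)/((2*G)) = -4 + (2*G)*(1/(2*G)) = -4 + 1 = -3)
F(N, c) = 1/6 (F(N, c) = 0*c + 1/6 = 0 + 1/6 = 1/6)
h(E) = 14 + E
F(-1, 6)*h(x(-5)) = (14 - 3)/6 = (1/6)*11 = 11/6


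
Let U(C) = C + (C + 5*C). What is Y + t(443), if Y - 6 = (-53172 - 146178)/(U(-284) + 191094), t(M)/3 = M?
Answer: 126128580/94553 ≈ 1333.9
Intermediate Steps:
t(M) = 3*M
U(C) = 7*C (U(C) = C + 6*C = 7*C)
Y = 467643/94553 (Y = 6 + (-53172 - 146178)/(7*(-284) + 191094) = 6 - 199350/(-1988 + 191094) = 6 - 199350/189106 = 6 - 199350*1/189106 = 6 - 99675/94553 = 467643/94553 ≈ 4.9458)
Y + t(443) = 467643/94553 + 3*443 = 467643/94553 + 1329 = 126128580/94553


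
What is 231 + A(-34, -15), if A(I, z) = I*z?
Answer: 741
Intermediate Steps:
231 + A(-34, -15) = 231 - 34*(-15) = 231 + 510 = 741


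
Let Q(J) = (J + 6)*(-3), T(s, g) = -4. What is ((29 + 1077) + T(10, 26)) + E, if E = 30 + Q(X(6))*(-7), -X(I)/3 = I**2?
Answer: -1010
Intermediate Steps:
X(I) = -3*I**2
Q(J) = -18 - 3*J (Q(J) = (6 + J)*(-3) = -18 - 3*J)
E = -2112 (E = 30 + (-18 - (-9)*6**2)*(-7) = 30 + (-18 - (-9)*36)*(-7) = 30 + (-18 - 3*(-108))*(-7) = 30 + (-18 + 324)*(-7) = 30 + 306*(-7) = 30 - 2142 = -2112)
((29 + 1077) + T(10, 26)) + E = ((29 + 1077) - 4) - 2112 = (1106 - 4) - 2112 = 1102 - 2112 = -1010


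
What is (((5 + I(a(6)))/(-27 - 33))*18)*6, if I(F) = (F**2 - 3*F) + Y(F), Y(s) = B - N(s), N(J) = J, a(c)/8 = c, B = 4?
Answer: -19089/5 ≈ -3817.8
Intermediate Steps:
a(c) = 8*c
Y(s) = 4 - s
I(F) = 4 + F**2 - 4*F (I(F) = (F**2 - 3*F) + (4 - F) = 4 + F**2 - 4*F)
(((5 + I(a(6)))/(-27 - 33))*18)*6 = (((5 + (4 + (8*6)**2 - 32*6))/(-27 - 33))*18)*6 = (((5 + (4 + 48**2 - 4*48))/(-60))*18)*6 = (((5 + (4 + 2304 - 192))*(-1/60))*18)*6 = (((5 + 2116)*(-1/60))*18)*6 = ((2121*(-1/60))*18)*6 = -707/20*18*6 = -6363/10*6 = -19089/5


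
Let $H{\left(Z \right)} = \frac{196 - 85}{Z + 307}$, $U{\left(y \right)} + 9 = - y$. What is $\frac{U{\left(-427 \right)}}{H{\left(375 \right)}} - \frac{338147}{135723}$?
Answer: $\frac{12884611877}{5021751} \approx 2565.8$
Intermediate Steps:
$U{\left(y \right)} = -9 - y$
$H{\left(Z \right)} = \frac{111}{307 + Z}$
$\frac{U{\left(-427 \right)}}{H{\left(375 \right)}} - \frac{338147}{135723} = \frac{-9 - -427}{111 \frac{1}{307 + 375}} - \frac{338147}{135723} = \frac{-9 + 427}{111 \cdot \frac{1}{682}} - \frac{338147}{135723} = \frac{418}{111 \cdot \frac{1}{682}} - \frac{338147}{135723} = \frac{418}{\frac{111}{682}} - \frac{338147}{135723} = 418 \cdot \frac{682}{111} - \frac{338147}{135723} = \frac{285076}{111} - \frac{338147}{135723} = \frac{12884611877}{5021751}$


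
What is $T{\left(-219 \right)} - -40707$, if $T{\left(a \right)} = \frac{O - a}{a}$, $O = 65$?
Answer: $\frac{8914549}{219} \approx 40706.0$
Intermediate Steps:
$T{\left(a \right)} = \frac{65 - a}{a}$
$T{\left(-219 \right)} - -40707 = \frac{65 - -219}{-219} - -40707 = - \frac{65 + 219}{219} + 40707 = \left(- \frac{1}{219}\right) 284 + 40707 = - \frac{284}{219} + 40707 = \frac{8914549}{219}$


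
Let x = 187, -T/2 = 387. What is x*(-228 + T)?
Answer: -187374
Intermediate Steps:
T = -774 (T = -2*387 = -774)
x*(-228 + T) = 187*(-228 - 774) = 187*(-1002) = -187374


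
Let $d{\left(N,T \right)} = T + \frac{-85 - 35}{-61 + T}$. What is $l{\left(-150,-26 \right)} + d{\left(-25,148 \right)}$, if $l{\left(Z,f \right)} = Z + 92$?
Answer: $\frac{2570}{29} \approx 88.621$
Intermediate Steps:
$l{\left(Z,f \right)} = 92 + Z$
$d{\left(N,T \right)} = T - \frac{120}{-61 + T}$
$l{\left(-150,-26 \right)} + d{\left(-25,148 \right)} = \left(92 - 150\right) + \frac{-120 + 148^{2} - 9028}{-61 + 148} = -58 + \frac{-120 + 21904 - 9028}{87} = -58 + \frac{1}{87} \cdot 12756 = -58 + \frac{4252}{29} = \frac{2570}{29}$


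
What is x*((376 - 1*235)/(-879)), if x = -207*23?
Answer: 223767/293 ≈ 763.71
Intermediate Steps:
x = -4761
x*((376 - 1*235)/(-879)) = -4761*(376 - 1*235)/(-879) = -4761*(376 - 235)*(-1)/879 = -671301*(-1)/879 = -4761*(-47/293) = 223767/293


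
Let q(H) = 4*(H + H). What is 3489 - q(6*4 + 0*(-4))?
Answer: 3297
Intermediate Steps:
q(H) = 8*H (q(H) = 4*(2*H) = 8*H)
3489 - q(6*4 + 0*(-4)) = 3489 - 8*(6*4 + 0*(-4)) = 3489 - 8*(24 + 0) = 3489 - 8*24 = 3489 - 1*192 = 3489 - 192 = 3297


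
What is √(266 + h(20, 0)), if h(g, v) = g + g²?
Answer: 7*√14 ≈ 26.192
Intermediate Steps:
√(266 + h(20, 0)) = √(266 + 20*(1 + 20)) = √(266 + 20*21) = √(266 + 420) = √686 = 7*√14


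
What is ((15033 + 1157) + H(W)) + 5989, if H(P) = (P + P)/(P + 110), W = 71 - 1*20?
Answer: 3570921/161 ≈ 22180.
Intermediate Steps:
W = 51 (W = 71 - 20 = 51)
H(P) = 2*P/(110 + P) (H(P) = (2*P)/(110 + P) = 2*P/(110 + P))
((15033 + 1157) + H(W)) + 5989 = ((15033 + 1157) + 2*51/(110 + 51)) + 5989 = (16190 + 2*51/161) + 5989 = (16190 + 2*51*(1/161)) + 5989 = (16190 + 102/161) + 5989 = 2606692/161 + 5989 = 3570921/161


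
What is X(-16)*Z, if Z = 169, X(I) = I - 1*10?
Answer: -4394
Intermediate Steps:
X(I) = -10 + I (X(I) = I - 10 = -10 + I)
X(-16)*Z = (-10 - 16)*169 = -26*169 = -4394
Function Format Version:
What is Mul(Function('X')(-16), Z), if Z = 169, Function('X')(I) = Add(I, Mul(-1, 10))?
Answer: -4394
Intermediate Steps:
Function('X')(I) = Add(-10, I) (Function('X')(I) = Add(I, -10) = Add(-10, I))
Mul(Function('X')(-16), Z) = Mul(Add(-10, -16), 169) = Mul(-26, 169) = -4394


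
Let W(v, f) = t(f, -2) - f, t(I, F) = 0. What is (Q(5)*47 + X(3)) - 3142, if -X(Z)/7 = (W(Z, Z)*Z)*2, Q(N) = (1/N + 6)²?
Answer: -30233/25 ≈ -1209.3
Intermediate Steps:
W(v, f) = -f (W(v, f) = 0 - f = -f)
Q(N) = (6 + 1/N)²
X(Z) = 14*Z² (X(Z) = -7*(-Z)*Z*2 = -7*(-Z²)*2 = -(-14)*Z² = 14*Z²)
(Q(5)*47 + X(3)) - 3142 = (((1 + 6*5)²/5²)*47 + 14*3²) - 3142 = (((1 + 30)²/25)*47 + 14*9) - 3142 = (((1/25)*31²)*47 + 126) - 3142 = (((1/25)*961)*47 + 126) - 3142 = ((961/25)*47 + 126) - 3142 = (45167/25 + 126) - 3142 = 48317/25 - 3142 = -30233/25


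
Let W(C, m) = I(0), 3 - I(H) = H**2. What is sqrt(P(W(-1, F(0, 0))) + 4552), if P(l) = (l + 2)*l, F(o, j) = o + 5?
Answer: sqrt(4567) ≈ 67.580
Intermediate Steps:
F(o, j) = 5 + o
I(H) = 3 - H**2
W(C, m) = 3 (W(C, m) = 3 - 1*0**2 = 3 - 1*0 = 3 + 0 = 3)
P(l) = l*(2 + l) (P(l) = (2 + l)*l = l*(2 + l))
sqrt(P(W(-1, F(0, 0))) + 4552) = sqrt(3*(2 + 3) + 4552) = sqrt(3*5 + 4552) = sqrt(15 + 4552) = sqrt(4567)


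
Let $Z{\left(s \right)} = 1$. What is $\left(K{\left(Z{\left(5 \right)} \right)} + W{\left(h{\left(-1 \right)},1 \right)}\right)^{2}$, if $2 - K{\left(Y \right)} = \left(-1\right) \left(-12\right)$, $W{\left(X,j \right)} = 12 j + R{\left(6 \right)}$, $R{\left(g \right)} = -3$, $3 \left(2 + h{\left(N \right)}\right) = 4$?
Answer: $1$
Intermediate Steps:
$h{\left(N \right)} = - \frac{2}{3}$ ($h{\left(N \right)} = -2 + \frac{1}{3} \cdot 4 = -2 + \frac{4}{3} = - \frac{2}{3}$)
$W{\left(X,j \right)} = -3 + 12 j$ ($W{\left(X,j \right)} = 12 j - 3 = -3 + 12 j$)
$K{\left(Y \right)} = -10$ ($K{\left(Y \right)} = 2 - \left(-1\right) \left(-12\right) = 2 - 12 = -10$)
$\left(K{\left(Z{\left(5 \right)} \right)} + W{\left(h{\left(-1 \right)},1 \right)}\right)^{2} = \left(-10 + \left(-3 + 12 \cdot 1\right)\right)^{2} = \left(-10 + \left(-3 + 12\right)\right)^{2} = \left(-10 + 9\right)^{2} = \left(-1\right)^{2} = 1$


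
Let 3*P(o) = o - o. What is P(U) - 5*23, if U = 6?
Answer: -115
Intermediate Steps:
P(o) = 0 (P(o) = (o - o)/3 = (⅓)*0 = 0)
P(U) - 5*23 = 0 - 5*23 = 0 - 115 = -115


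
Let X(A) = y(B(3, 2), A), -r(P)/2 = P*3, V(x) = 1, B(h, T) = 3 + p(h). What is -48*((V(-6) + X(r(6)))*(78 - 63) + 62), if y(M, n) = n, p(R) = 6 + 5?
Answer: 22224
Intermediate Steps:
p(R) = 11
B(h, T) = 14 (B(h, T) = 3 + 11 = 14)
r(P) = -6*P (r(P) = -2*P*3 = -6*P)
X(A) = A
-48*((V(-6) + X(r(6)))*(78 - 63) + 62) = -48*((1 - 6*6)*(78 - 63) + 62) = -48*((1 - 36)*15 + 62) = -48*(-35*15 + 62) = -48*(-525 + 62) = -48*(-463) = 22224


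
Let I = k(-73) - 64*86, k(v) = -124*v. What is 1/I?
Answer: 1/3548 ≈ 0.00028185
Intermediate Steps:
I = 3548 (I = -124*(-73) - 64*86 = 9052 - 1*5504 = 9052 - 5504 = 3548)
1/I = 1/3548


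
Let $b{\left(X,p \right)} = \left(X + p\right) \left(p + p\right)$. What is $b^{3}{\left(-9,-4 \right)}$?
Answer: $1124864$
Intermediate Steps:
$b{\left(X,p \right)} = 2 p \left(X + p\right)$ ($b{\left(X,p \right)} = \left(X + p\right) 2 p = 2 p \left(X + p\right)$)
$b^{3}{\left(-9,-4 \right)} = \left(2 \left(-4\right) \left(-9 - 4\right)\right)^{3} = \left(2 \left(-4\right) \left(-13\right)\right)^{3} = 104^{3} = 1124864$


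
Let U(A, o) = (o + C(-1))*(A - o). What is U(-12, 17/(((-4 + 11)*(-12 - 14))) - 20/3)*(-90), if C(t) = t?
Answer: -60610285/16562 ≈ -3659.6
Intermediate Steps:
U(A, o) = (-1 + o)*(A - o) (U(A, o) = (o - 1)*(A - o) = (-1 + o)*(A - o))
U(-12, 17/(((-4 + 11)*(-12 - 14))) - 20/3)*(-90) = ((17/(((-4 + 11)*(-12 - 14))) - 20/3) - 1*(-12) - (17/(((-4 + 11)*(-12 - 14))) - 20/3)**2 - 12*(17/(((-4 + 11)*(-12 - 14))) - 20/3))*(-90) = ((17/((7*(-26))) - 20*1/3) + 12 - (17/((7*(-26))) - 20*1/3)**2 - 12*(17/((7*(-26))) - 20*1/3))*(-90) = ((17/(-182) - 20/3) + 12 - (17/(-182) - 20/3)**2 - 12*(17/(-182) - 20/3))*(-90) = ((17*(-1/182) - 20/3) + 12 - (17*(-1/182) - 20/3)**2 - 12*(17*(-1/182) - 20/3))*(-90) = ((-17/182 - 20/3) + 12 - (-17/182 - 20/3)**2 - 12*(-17/182 - 20/3))*(-90) = (-3691/546 + 12 - (-3691/546)**2 - 12*(-3691/546))*(-90) = (-3691/546 + 12 - 1*13623481/298116 + 7382/91)*(-90) = (-3691/546 + 12 - 13623481/298116 + 7382/91)*(-90) = (12122057/298116)*(-90) = -60610285/16562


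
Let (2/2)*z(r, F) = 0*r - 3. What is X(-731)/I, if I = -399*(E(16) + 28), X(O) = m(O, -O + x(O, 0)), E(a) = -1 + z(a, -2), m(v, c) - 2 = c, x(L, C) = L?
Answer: -1/4788 ≈ -0.00020886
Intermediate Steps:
z(r, F) = -3 (z(r, F) = 0*r - 3 = 0 - 3 = -3)
m(v, c) = 2 + c
E(a) = -4 (E(a) = -1 - 3 = -4)
X(O) = 2 (X(O) = 2 + (-O + O) = 2 + 0 = 2)
I = -9576 (I = -399*(-4 + 28) = -399*24 = -9576)
X(-731)/I = 2/(-9576) = 2*(-1/9576) = -1/4788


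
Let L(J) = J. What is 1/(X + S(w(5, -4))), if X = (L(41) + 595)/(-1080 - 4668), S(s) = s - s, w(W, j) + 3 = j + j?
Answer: -479/53 ≈ -9.0377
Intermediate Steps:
w(W, j) = -3 + 2*j (w(W, j) = -3 + (j + j) = -3 + 2*j)
S(s) = 0
X = -53/479 (X = (41 + 595)/(-1080 - 4668) = 636/(-5748) = 636*(-1/5748) = -53/479 ≈ -0.11065)
1/(X + S(w(5, -4))) = 1/(-53/479 + 0) = 1/(-53/479) = -479/53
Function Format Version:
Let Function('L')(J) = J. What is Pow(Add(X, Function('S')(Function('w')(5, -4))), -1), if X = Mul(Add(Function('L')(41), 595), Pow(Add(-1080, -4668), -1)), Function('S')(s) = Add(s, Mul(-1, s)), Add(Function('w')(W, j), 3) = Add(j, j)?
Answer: Rational(-479, 53) ≈ -9.0377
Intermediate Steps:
Function('w')(W, j) = Add(-3, Mul(2, j)) (Function('w')(W, j) = Add(-3, Add(j, j)) = Add(-3, Mul(2, j)))
Function('S')(s) = 0
X = Rational(-53, 479) (X = Mul(Add(41, 595), Pow(Add(-1080, -4668), -1)) = Mul(636, Pow(-5748, -1)) = Mul(636, Rational(-1, 5748)) = Rational(-53, 479) ≈ -0.11065)
Pow(Add(X, Function('S')(Function('w')(5, -4))), -1) = Pow(Add(Rational(-53, 479), 0), -1) = Pow(Rational(-53, 479), -1) = Rational(-479, 53)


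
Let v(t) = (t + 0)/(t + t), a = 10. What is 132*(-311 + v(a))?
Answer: -40986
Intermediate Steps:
v(t) = ½ (v(t) = t/((2*t)) = t*(1/(2*t)) = ½)
132*(-311 + v(a)) = 132*(-311 + ½) = 132*(-621/2) = -40986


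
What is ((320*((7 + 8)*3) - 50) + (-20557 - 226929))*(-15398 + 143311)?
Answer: -29821125168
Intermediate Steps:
((320*((7 + 8)*3) - 50) + (-20557 - 226929))*(-15398 + 143311) = ((320*(15*3) - 50) - 247486)*127913 = ((320*45 - 50) - 247486)*127913 = ((14400 - 50) - 247486)*127913 = (14350 - 247486)*127913 = -233136*127913 = -29821125168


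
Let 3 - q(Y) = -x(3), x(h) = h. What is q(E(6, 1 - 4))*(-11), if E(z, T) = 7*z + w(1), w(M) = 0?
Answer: -66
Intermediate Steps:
E(z, T) = 7*z (E(z, T) = 7*z + 0 = 7*z)
q(Y) = 6 (q(Y) = 3 - (-1)*3 = 3 - 1*(-3) = 3 + 3 = 6)
q(E(6, 1 - 4))*(-11) = 6*(-11) = -66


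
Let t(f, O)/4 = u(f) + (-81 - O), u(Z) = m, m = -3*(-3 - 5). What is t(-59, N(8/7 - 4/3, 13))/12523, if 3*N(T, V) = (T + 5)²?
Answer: -342448/16567929 ≈ -0.020669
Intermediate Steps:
m = 24 (m = -3*(-8) = 24)
u(Z) = 24
N(T, V) = (5 + T)²/3 (N(T, V) = (T + 5)²/3 = (5 + T)²/3)
t(f, O) = -228 - 4*O (t(f, O) = 4*(24 + (-81 - O)) = 4*(-57 - O) = -228 - 4*O)
t(-59, N(8/7 - 4/3, 13))/12523 = (-228 - 4*(5 + (8/7 - 4/3))²/3)/12523 = (-228 - 4*(5 + (8*(⅐) - 4*⅓))²/3)*(1/12523) = (-228 - 4*(5 + (8/7 - 4/3))²/3)*(1/12523) = (-228 - 4*(5 - 4/21)²/3)*(1/12523) = (-228 - 4*(101/21)²/3)*(1/12523) = (-228 - 4*10201/(3*441))*(1/12523) = (-228 - 4*10201/1323)*(1/12523) = (-228 - 40804/1323)*(1/12523) = -342448/1323*1/12523 = -342448/16567929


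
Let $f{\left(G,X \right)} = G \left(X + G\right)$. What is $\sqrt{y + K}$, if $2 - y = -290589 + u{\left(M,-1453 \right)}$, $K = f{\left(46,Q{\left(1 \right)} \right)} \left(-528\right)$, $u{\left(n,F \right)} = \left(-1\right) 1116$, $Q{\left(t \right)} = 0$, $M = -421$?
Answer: $i \sqrt{825541} \approx 908.59 i$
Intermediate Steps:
$f{\left(G,X \right)} = G \left(G + X\right)$
$u{\left(n,F \right)} = -1116$
$K = -1117248$ ($K = 46 \left(46 + 0\right) \left(-528\right) = 46 \cdot 46 \left(-528\right) = 2116 \left(-528\right) = -1117248$)
$y = 291707$ ($y = 2 - \left(-290589 - 1116\right) = 2 - -291705 = 2 + 291705 = 291707$)
$\sqrt{y + K} = \sqrt{291707 - 1117248} = \sqrt{-825541} = i \sqrt{825541}$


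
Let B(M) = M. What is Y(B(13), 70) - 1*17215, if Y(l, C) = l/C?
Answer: -1205037/70 ≈ -17215.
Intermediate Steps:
Y(B(13), 70) - 1*17215 = 13/70 - 1*17215 = 13*(1/70) - 17215 = 13/70 - 17215 = -1205037/70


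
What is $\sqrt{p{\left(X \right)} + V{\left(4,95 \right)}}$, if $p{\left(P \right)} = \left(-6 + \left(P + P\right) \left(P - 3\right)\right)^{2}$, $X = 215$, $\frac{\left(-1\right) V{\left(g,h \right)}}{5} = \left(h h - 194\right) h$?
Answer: $\sqrt{8304856991} \approx 91131.0$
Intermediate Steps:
$V{\left(g,h \right)} = - 5 h \left(-194 + h^{2}\right)$ ($V{\left(g,h \right)} = - 5 \left(h h - 194\right) h = - 5 \left(h^{2} - 194\right) h = - 5 \left(-194 + h^{2}\right) h = - 5 h \left(-194 + h^{2}\right)$)
$p{\left(P \right)} = \left(-6 + 2 P \left(-3 + P\right)\right)^{2}$
$\sqrt{p{\left(X \right)} + V{\left(4,95 \right)}} = \sqrt{4 \left(3 - 215^{2} + 3 \cdot 215\right)^{2} + 5 \cdot 95 \left(194 - 95^{2}\right)} = \sqrt{4 \left(3 - 46225 + 645\right)^{2} + 5 \cdot 95 \left(194 - 9025\right)} = \sqrt{4 \left(-45577\right)^{2} + 5 \cdot 95 \left(-8831\right)} = \sqrt{4 \cdot 2077262929 - 4194725} = \sqrt{8309051716 - 4194725} = \sqrt{8304856991}$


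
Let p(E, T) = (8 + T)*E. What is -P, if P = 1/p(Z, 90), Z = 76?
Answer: -1/7448 ≈ -0.00013426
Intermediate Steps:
p(E, T) = E*(8 + T)
P = 1/7448 (P = 1/(76*(8 + 90)) = 1/(76*98) = 1/7448 ≈ 0.00013426)
-P = -1*1/7448 = -1/7448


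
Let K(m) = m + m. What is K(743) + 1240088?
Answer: 1241574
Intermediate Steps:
K(m) = 2*m
K(743) + 1240088 = 2*743 + 1240088 = 1486 + 1240088 = 1241574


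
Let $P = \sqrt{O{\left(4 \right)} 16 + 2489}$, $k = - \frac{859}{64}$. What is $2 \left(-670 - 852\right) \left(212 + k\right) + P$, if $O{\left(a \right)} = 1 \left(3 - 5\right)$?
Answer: $- \frac{9671549}{16} + 3 \sqrt{273} \approx -6.0442 \cdot 10^{5}$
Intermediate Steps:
$O{\left(a \right)} = -2$ ($O{\left(a \right)} = 1 \left(-2\right) = -2$)
$k = - \frac{859}{64}$ ($k = \left(-859\right) \frac{1}{64} = - \frac{859}{64} \approx -13.422$)
$P = 3 \sqrt{273}$ ($P = \sqrt{\left(-2\right) 16 + 2489} = \sqrt{-32 + 2489} = \sqrt{2457} = 3 \sqrt{273} \approx 49.568$)
$2 \left(-670 - 852\right) \left(212 + k\right) + P = 2 \left(-670 - 852\right) \left(212 - \frac{859}{64}\right) + 3 \sqrt{273} = 2 \left(\left(-1522\right) \frac{12709}{64}\right) + 3 \sqrt{273} = 2 \left(- \frac{9671549}{32}\right) + 3 \sqrt{273} = - \frac{9671549}{16} + 3 \sqrt{273}$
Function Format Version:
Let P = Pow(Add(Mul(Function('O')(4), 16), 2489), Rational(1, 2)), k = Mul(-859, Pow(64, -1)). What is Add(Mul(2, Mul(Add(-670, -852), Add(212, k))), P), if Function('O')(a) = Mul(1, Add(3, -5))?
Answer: Add(Rational(-9671549, 16), Mul(3, Pow(273, Rational(1, 2)))) ≈ -6.0442e+5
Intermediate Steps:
Function('O')(a) = -2 (Function('O')(a) = Mul(1, -2) = -2)
k = Rational(-859, 64) (k = Mul(-859, Rational(1, 64)) = Rational(-859, 64) ≈ -13.422)
P = Mul(3, Pow(273, Rational(1, 2))) (P = Pow(Add(Mul(-2, 16), 2489), Rational(1, 2)) = Pow(Add(-32, 2489), Rational(1, 2)) = Pow(2457, Rational(1, 2)) = Mul(3, Pow(273, Rational(1, 2))) ≈ 49.568)
Add(Mul(2, Mul(Add(-670, -852), Add(212, k))), P) = Add(Mul(2, Mul(Add(-670, -852), Add(212, Rational(-859, 64)))), Mul(3, Pow(273, Rational(1, 2)))) = Add(Mul(2, Mul(-1522, Rational(12709, 64))), Mul(3, Pow(273, Rational(1, 2)))) = Add(Mul(2, Rational(-9671549, 32)), Mul(3, Pow(273, Rational(1, 2)))) = Add(Rational(-9671549, 16), Mul(3, Pow(273, Rational(1, 2))))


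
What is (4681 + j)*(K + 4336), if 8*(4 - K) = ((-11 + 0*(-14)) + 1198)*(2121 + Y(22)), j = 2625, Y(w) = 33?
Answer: -4606575467/2 ≈ -2.3033e+9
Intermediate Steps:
K = -1278383/4 (K = 4 - ((-11 + 0*(-14)) + 1198)*(2121 + 33)/8 = 4 - ((-11 + 0) + 1198)*2154/8 = 4 - (-11 + 1198)*2154/8 = 4 - 1187*2154/8 = 4 - 1/8*2556798 = 4 - 1278399/4 = -1278383/4 ≈ -3.1960e+5)
(4681 + j)*(K + 4336) = (4681 + 2625)*(-1278383/4 + 4336) = 7306*(-1261039/4) = -4606575467/2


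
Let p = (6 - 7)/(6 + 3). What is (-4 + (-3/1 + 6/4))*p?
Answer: 11/18 ≈ 0.61111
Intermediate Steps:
p = -1/9 ≈ -0.11111
(-4 + (-3/1 + 6/4))*p = (-4 + (-3/1 + 6/4))*(-1/9) = (-4 + (-3*1 + 6*(1/4)))*(-1/9) = (-4 + (-3 + 3/2))*(-1/9) = (-4 - 3/2)*(-1/9) = -11/2*(-1/9) = 11/18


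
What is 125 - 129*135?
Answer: -17290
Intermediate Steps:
125 - 129*135 = 125 - 17415 = -17290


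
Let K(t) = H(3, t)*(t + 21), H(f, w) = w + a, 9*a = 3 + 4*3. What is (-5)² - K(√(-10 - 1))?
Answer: 1 - 68*I*√11/3 ≈ 1.0 - 75.177*I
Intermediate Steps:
a = 5/3 (a = (3 + 4*3)/9 = (3 + 12)/9 = (⅑)*15 = 5/3 ≈ 1.6667)
H(f, w) = 5/3 + w (H(f, w) = w + 5/3 = 5/3 + w)
K(t) = (21 + t)*(5/3 + t) (K(t) = (5/3 + t)*(t + 21) = (5/3 + t)*(21 + t) = (21 + t)*(5/3 + t))
(-5)² - K(√(-10 - 1)) = (-5)² - (5 + 3*√(-10 - 1))*(21 + √(-10 - 1))/3 = 25 - (5 + 3*√(-11))*(21 + √(-11))/3 = 25 - (5 + 3*(I*√11))*(21 + I*√11)/3 = 25 - (5 + 3*I*√11)*(21 + I*√11)/3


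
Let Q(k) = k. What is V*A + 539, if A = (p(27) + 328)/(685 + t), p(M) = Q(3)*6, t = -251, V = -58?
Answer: 106929/217 ≈ 492.76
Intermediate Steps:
p(M) = 18 (p(M) = 3*6 = 18)
A = 173/217 (A = (18 + 328)/(685 - 251) = 346/434 = 346*(1/434) = 173/217 ≈ 0.79724)
V*A + 539 = -58*173/217 + 539 = -10034/217 + 539 = 106929/217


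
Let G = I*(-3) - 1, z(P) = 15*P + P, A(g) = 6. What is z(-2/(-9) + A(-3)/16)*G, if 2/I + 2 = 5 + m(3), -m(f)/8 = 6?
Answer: -1118/135 ≈ -8.2815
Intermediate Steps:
m(f) = -48 (m(f) = -8*6 = -48)
I = -2/45 (I = 2/(-2 + (5 - 48)) = 2/(-2 - 43) = 2/(-45) = 2*(-1/45) = -2/45 ≈ -0.044444)
z(P) = 16*P
G = -13/15 (G = -2/45*(-3) - 1 = 2/15 - 1 = -13/15 ≈ -0.86667)
z(-2/(-9) + A(-3)/16)*G = (16*(-2/(-9) + 6/16))*(-13/15) = (16*(-2*(-⅑) + 6*(1/16)))*(-13/15) = (16*(2/9 + 3/8))*(-13/15) = (16*(43/72))*(-13/15) = (86/9)*(-13/15) = -1118/135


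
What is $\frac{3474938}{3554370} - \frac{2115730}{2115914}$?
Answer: $- \frac{41854319192}{1880185311045} \approx -0.022261$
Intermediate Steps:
$\frac{3474938}{3554370} - \frac{2115730}{2115914} = 3474938 \cdot \frac{1}{3554370} - \frac{1057865}{1057957} = \frac{1737469}{1777185} - \frac{1057865}{1057957} = - \frac{41854319192}{1880185311045}$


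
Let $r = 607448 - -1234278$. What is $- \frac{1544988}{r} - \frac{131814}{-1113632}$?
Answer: $- \frac{369445701363}{512751252208} \approx -0.72052$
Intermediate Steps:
$r = 1841726$ ($r = 607448 + 1234278 = 1841726$)
$- \frac{1544988}{r} - \frac{131814}{-1113632} = - \frac{1544988}{1841726} - \frac{131814}{-1113632} = \left(-1544988\right) \frac{1}{1841726} - - \frac{65907}{556816} = - \frac{772494}{920863} + \frac{65907}{556816} = - \frac{369445701363}{512751252208}$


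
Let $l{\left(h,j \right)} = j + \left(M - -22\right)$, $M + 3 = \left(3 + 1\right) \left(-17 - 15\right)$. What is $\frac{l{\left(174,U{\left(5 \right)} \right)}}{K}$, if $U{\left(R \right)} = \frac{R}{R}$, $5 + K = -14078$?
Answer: $\frac{108}{14083} \approx 0.0076688$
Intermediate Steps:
$K = -14083$ ($K = -5 - 14078 = -14083$)
$U{\left(R \right)} = 1$
$M = -131$ ($M = -3 + \left(3 + 1\right) \left(-17 - 15\right) = -3 + 4 \left(-32\right) = -3 - 128 = -131$)
$l{\left(h,j \right)} = -109 + j$ ($l{\left(h,j \right)} = j - 109 = -109 + j$)
$\frac{l{\left(174,U{\left(5 \right)} \right)}}{K} = \frac{-109 + 1}{-14083} = \left(-108\right) \left(- \frac{1}{14083}\right) = \frac{108}{14083}$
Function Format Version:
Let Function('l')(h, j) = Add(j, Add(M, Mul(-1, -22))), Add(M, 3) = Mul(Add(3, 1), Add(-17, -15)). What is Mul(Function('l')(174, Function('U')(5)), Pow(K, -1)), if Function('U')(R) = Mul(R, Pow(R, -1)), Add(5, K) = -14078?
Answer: Rational(108, 14083) ≈ 0.0076688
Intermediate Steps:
K = -14083 (K = Add(-5, -14078) = -14083)
Function('U')(R) = 1
M = -131 (M = Add(-3, Mul(Add(3, 1), Add(-17, -15))) = Add(-3, Mul(4, -32)) = Add(-3, -128) = -131)
Function('l')(h, j) = Add(-109, j) (Function('l')(h, j) = Add(j, Add(-131, Mul(-1, -22))) = Add(j, Add(-131, 22)) = Add(j, -109) = Add(-109, j))
Mul(Function('l')(174, Function('U')(5)), Pow(K, -1)) = Mul(Add(-109, 1), Pow(-14083, -1)) = Mul(-108, Rational(-1, 14083)) = Rational(108, 14083)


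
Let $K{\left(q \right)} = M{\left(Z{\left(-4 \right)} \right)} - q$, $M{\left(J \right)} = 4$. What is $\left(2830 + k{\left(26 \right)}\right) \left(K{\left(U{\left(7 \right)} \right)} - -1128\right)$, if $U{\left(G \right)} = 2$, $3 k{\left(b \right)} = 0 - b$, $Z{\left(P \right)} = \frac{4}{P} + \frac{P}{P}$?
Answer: $\frac{9564320}{3} \approx 3.1881 \cdot 10^{6}$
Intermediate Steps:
$Z{\left(P \right)} = 1 + \frac{4}{P}$ ($Z{\left(P \right)} = \frac{4}{P} + 1 = 1 + \frac{4}{P}$)
$k{\left(b \right)} = - \frac{b}{3}$ ($k{\left(b \right)} = \frac{0 - b}{3} = \frac{\left(-1\right) b}{3} = - \frac{b}{3}$)
$K{\left(q \right)} = 4 - q$
$\left(2830 + k{\left(26 \right)}\right) \left(K{\left(U{\left(7 \right)} \right)} - -1128\right) = \left(2830 - \frac{26}{3}\right) \left(\left(4 - 2\right) - -1128\right) = \left(2830 - \frac{26}{3}\right) \left(\left(4 - 2\right) + 1128\right) = \frac{8464 \left(2 + 1128\right)}{3} = \frac{8464}{3} \cdot 1130 = \frac{9564320}{3}$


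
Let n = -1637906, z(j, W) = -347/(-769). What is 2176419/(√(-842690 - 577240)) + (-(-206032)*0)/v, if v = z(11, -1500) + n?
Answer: -725473*I*√17530/52590 ≈ -1826.5*I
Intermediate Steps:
z(j, W) = 347/769 (z(j, W) = -347*(-1/769) = 347/769)
v = -1259549367/769 (v = 347/769 - 1637906 = -1259549367/769 ≈ -1.6379e+6)
2176419/(√(-842690 - 577240)) + (-(-206032)*0)/v = 2176419/(√(-842690 - 577240)) + (-(-206032)*0)/(-1259549367/769) = 2176419/(√(-1419930)) - 652*0*(-769/1259549367) = 2176419/((9*I*√17530)) + 0*(-769/1259549367) = 2176419*(-I*√17530/157770) + 0 = -725473*I*√17530/52590 + 0 = -725473*I*√17530/52590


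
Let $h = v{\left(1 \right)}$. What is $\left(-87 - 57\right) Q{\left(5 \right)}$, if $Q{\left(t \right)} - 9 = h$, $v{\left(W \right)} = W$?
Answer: $-1440$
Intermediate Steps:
$h = 1$
$Q{\left(t \right)} = 10$ ($Q{\left(t \right)} = 9 + 1 = 10$)
$\left(-87 - 57\right) Q{\left(5 \right)} = \left(-87 - 57\right) 10 = \left(-144\right) 10 = -1440$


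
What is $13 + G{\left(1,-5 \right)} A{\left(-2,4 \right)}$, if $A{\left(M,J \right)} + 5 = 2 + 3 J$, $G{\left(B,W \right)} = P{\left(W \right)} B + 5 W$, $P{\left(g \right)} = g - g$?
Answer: $-212$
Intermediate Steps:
$P{\left(g \right)} = 0$
$G{\left(B,W \right)} = 5 W$ ($G{\left(B,W \right)} = 0 B + 5 W = 0 + 5 W = 5 W$)
$A{\left(M,J \right)} = -3 + 3 J$ ($A{\left(M,J \right)} = -5 + \left(2 + 3 J\right) = -3 + 3 J$)
$13 + G{\left(1,-5 \right)} A{\left(-2,4 \right)} = 13 + 5 \left(-5\right) \left(-3 + 3 \cdot 4\right) = 13 - 25 \left(-3 + 12\right) = 13 - 225 = -212$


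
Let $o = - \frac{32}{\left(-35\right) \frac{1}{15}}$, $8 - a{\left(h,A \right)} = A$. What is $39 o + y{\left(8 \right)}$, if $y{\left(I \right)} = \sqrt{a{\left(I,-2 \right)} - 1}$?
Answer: $\frac{3765}{7} \approx 537.86$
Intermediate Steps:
$a{\left(h,A \right)} = 8 - A$
$y{\left(I \right)} = 3$ ($y{\left(I \right)} = \sqrt{\left(8 - -2\right) - 1} = \sqrt{\left(8 + 2\right) - 1} = \sqrt{10 - 1} = \sqrt{9} = 3$)
$o = \frac{96}{7}$ ($o = - \frac{32}{\left(-35\right) \frac{1}{15}} = - \frac{32}{- \frac{7}{3}} = \left(-32\right) \left(- \frac{3}{7}\right) = \frac{96}{7} \approx 13.714$)
$39 o + y{\left(8 \right)} = 39 \cdot \frac{96}{7} + 3 = \frac{3744}{7} + 3 = \frac{3765}{7}$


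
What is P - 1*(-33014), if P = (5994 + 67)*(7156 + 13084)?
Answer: 122707654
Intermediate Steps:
P = 122674640 (P = 6061*20240 = 122674640)
P - 1*(-33014) = 122674640 - 1*(-33014) = 122674640 + 33014 = 122707654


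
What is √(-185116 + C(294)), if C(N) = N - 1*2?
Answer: 6*I*√5134 ≈ 429.91*I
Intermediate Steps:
C(N) = -2 + N (C(N) = N - 2 = -2 + N)
√(-185116 + C(294)) = √(-185116 + (-2 + 294)) = √(-185116 + 292) = √(-184824) = 6*I*√5134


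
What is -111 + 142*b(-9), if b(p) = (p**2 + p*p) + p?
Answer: 21615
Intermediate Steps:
b(p) = p + 2*p**2 (b(p) = (p**2 + p**2) + p = 2*p**2 + p = p + 2*p**2)
-111 + 142*b(-9) = -111 + 142*(-9*(1 + 2*(-9))) = -111 + 142*(-9*(1 - 18)) = -111 + 142*(-9*(-17)) = -111 + 142*153 = -111 + 21726 = 21615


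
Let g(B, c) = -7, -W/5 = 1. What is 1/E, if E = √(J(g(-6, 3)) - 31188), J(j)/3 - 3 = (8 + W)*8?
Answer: -I*√31107/31107 ≈ -0.0056698*I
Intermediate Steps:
W = -5 (W = -5*1 = -5)
J(j) = 81 (J(j) = 9 + 3*((8 - 5)*8) = 9 + 3*(3*8) = 9 + 3*24 = 9 + 72 = 81)
E = I*√31107 (E = √(81 - 31188) = √(-31107) = I*√31107 ≈ 176.37*I)
1/E = 1/(I*√31107) = -I*√31107/31107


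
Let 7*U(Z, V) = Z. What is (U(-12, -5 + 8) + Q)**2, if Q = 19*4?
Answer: 270400/49 ≈ 5518.4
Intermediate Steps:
U(Z, V) = Z/7
Q = 76
(U(-12, -5 + 8) + Q)**2 = ((1/7)*(-12) + 76)**2 = (-12/7 + 76)**2 = (520/7)**2 = 270400/49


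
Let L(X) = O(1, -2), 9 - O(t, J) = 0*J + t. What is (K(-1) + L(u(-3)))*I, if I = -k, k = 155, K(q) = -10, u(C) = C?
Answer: 310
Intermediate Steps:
O(t, J) = 9 - t (O(t, J) = 9 - (0*J + t) = 9 - (0 + t) = 9 - t)
L(X) = 8 (L(X) = 9 - 1*1 = 9 - 1 = 8)
I = -155 (I = -1*155 = -155)
(K(-1) + L(u(-3)))*I = (-10 + 8)*(-155) = -2*(-155) = 310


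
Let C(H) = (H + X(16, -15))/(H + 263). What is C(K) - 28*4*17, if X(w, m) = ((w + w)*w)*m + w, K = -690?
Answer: -804654/427 ≈ -1884.4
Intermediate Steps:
X(w, m) = w + 2*m*w**2 (X(w, m) = ((2*w)*w)*m + w = (2*w**2)*m + w = 2*m*w**2 + w = w + 2*m*w**2)
C(H) = (-7664 + H)/(263 + H) (C(H) = (H + 16*(1 + 2*(-15)*16))/(H + 263) = (H + 16*(1 - 480))/(263 + H) = (H + 16*(-479))/(263 + H) = (H - 7664)/(263 + H) = (-7664 + H)/(263 + H))
C(K) - 28*4*17 = (-7664 - 690)/(263 - 690) - 28*4*17 = -8354/(-427) - 112*17 = -1/427*(-8354) - 1*1904 = 8354/427 - 1904 = -804654/427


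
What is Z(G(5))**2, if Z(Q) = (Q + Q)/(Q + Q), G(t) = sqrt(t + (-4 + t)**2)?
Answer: 1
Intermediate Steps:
Z(Q) = 1 (Z(Q) = (2*Q)/((2*Q)) = (2*Q)*(1/(2*Q)) = 1)
Z(G(5))**2 = 1**2 = 1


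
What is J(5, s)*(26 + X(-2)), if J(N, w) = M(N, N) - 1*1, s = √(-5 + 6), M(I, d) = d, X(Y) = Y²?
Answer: 120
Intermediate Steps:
s = 1 (s = √1 = 1)
J(N, w) = -1 + N (J(N, w) = N - 1*1 = N - 1 = -1 + N)
J(5, s)*(26 + X(-2)) = (-1 + 5)*(26 + (-2)²) = 4*(26 + 4) = 4*30 = 120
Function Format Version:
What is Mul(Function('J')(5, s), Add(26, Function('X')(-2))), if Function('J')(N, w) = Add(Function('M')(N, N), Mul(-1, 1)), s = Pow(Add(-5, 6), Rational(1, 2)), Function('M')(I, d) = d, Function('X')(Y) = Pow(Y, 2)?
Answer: 120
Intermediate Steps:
s = 1 (s = Pow(1, Rational(1, 2)) = 1)
Function('J')(N, w) = Add(-1, N) (Function('J')(N, w) = Add(N, Mul(-1, 1)) = Add(N, -1) = Add(-1, N))
Mul(Function('J')(5, s), Add(26, Function('X')(-2))) = Mul(Add(-1, 5), Add(26, Pow(-2, 2))) = Mul(4, Add(26, 4)) = Mul(4, 30) = 120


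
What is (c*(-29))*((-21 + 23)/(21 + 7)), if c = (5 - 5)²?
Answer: 0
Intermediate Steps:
c = 0 (c = 0² = 0)
(c*(-29))*((-21 + 23)/(21 + 7)) = (0*(-29))*((-21 + 23)/(21 + 7)) = 0*(2/28) = 0*(2*(1/28)) = 0*(1/14) = 0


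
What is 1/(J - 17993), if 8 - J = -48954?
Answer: 1/30969 ≈ 3.2290e-5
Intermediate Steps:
J = 48962 (J = 8 - 1*(-48954) = 8 + 48954 = 48962)
1/(J - 17993) = 1/(48962 - 17993) = 1/30969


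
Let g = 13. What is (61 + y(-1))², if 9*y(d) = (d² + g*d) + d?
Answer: 287296/81 ≈ 3546.9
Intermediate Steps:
y(d) = d²/9 + 14*d/9 (y(d) = ((d² + 13*d) + d)/9 = (d² + 14*d)/9 = d²/9 + 14*d/9)
(61 + y(-1))² = (61 + (⅑)*(-1)*(14 - 1))² = (61 + (⅑)*(-1)*13)² = (61 - 13/9)² = (536/9)² = 287296/81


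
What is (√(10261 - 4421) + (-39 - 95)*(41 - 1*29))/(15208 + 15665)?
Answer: -536/10291 + 4*√365/30873 ≈ -0.049609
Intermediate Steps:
(√(10261 - 4421) + (-39 - 95)*(41 - 1*29))/(15208 + 15665) = (√5840 - 134*(41 - 29))/30873 = (4*√365 - 134*12)*(1/30873) = (4*√365 - 1608)*(1/30873) = (-1608 + 4*√365)*(1/30873) = -536/10291 + 4*√365/30873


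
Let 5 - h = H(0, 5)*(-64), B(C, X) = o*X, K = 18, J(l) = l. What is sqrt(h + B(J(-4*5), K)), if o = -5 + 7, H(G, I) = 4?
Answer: 3*sqrt(33) ≈ 17.234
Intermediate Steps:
o = 2
B(C, X) = 2*X
h = 261 (h = 5 - 4*(-64) = 5 - 1*(-256) = 5 + 256 = 261)
sqrt(h + B(J(-4*5), K)) = sqrt(261 + 2*18) = sqrt(261 + 36) = sqrt(297) = 3*sqrt(33)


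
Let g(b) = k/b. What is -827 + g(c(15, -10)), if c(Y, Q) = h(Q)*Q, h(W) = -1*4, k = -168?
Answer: -4156/5 ≈ -831.20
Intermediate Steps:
h(W) = -4
c(Y, Q) = -4*Q
g(b) = -168/b
-827 + g(c(15, -10)) = -827 - 168/((-4*(-10))) = -827 - 168/40 = -827 - 168*1/40 = -827 - 21/5 = -4156/5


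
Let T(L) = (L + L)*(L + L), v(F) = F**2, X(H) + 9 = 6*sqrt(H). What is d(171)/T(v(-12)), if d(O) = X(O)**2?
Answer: 77/1024 - sqrt(19)/256 ≈ 0.058168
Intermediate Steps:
X(H) = -9 + 6*sqrt(H)
d(O) = (-9 + 6*sqrt(O))**2
T(L) = 4*L**2 (T(L) = (2*L)*(2*L) = 4*L**2)
d(171)/T(v(-12)) = (9*(-3 + 2*sqrt(171))**2)/((4*((-12)**2)**2)) = (9*(-3 + 2*(3*sqrt(19)))**2)/((4*144**2)) = (9*(-3 + 6*sqrt(19))**2)/((4*20736)) = (9*(-3 + 6*sqrt(19))**2)/82944 = (9*(-3 + 6*sqrt(19))**2)*(1/82944) = (-3 + 6*sqrt(19))**2/9216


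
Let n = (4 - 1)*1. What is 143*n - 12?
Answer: 417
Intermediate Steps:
n = 3 (n = 3*1 = 3)
143*n - 12 = 143*3 - 12 = 429 - 12 = 417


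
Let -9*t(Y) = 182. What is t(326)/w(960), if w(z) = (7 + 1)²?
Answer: -91/288 ≈ -0.31597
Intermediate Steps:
t(Y) = -182/9 (t(Y) = -⅑*182 = -182/9)
w(z) = 64 (w(z) = 8² = 64)
t(326)/w(960) = -182/9/64 = -182/9*1/64 = -91/288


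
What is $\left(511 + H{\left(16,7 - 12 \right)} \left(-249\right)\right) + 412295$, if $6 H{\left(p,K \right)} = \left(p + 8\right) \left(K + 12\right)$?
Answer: $405834$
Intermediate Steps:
$H{\left(p,K \right)} = \frac{\left(8 + p\right) \left(12 + K\right)}{6}$ ($H{\left(p,K \right)} = \frac{\left(p + 8\right) \left(K + 12\right)}{6} = \frac{\left(8 + p\right) \left(12 + K\right)}{6}$)
$\left(511 + H{\left(16,7 - 12 \right)} \left(-249\right)\right) + 412295 = \left(511 + \left(16 + 2 \cdot 16 + \frac{4 \left(7 - 12\right)}{3} + \frac{1}{6} \left(7 - 12\right) 16\right) \left(-249\right)\right) + 412295 = \left(511 + \left(16 + 32 + \frac{4 \left(7 - 12\right)}{3} + \frac{1}{6} \left(7 - 12\right) 16\right) \left(-249\right)\right) + 412295 = \left(511 + \left(16 + 32 + \frac{4}{3} \left(-5\right) + \frac{1}{6} \left(-5\right) 16\right) \left(-249\right)\right) + 412295 = \left(511 + \left(16 + 32 - \frac{20}{3} - \frac{40}{3}\right) \left(-249\right)\right) + 412295 = \left(511 + 28 \left(-249\right)\right) + 412295 = \left(511 - 6972\right) + 412295 = -6461 + 412295 = 405834$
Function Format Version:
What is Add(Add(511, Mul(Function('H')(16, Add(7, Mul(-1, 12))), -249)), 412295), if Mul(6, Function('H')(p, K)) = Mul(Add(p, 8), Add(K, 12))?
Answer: 405834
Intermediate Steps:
Function('H')(p, K) = Mul(Rational(1, 6), Add(8, p), Add(12, K)) (Function('H')(p, K) = Mul(Rational(1, 6), Mul(Add(p, 8), Add(K, 12))) = Mul(Rational(1, 6), Mul(Add(8, p), Add(12, K))) = Mul(Rational(1, 6), Add(8, p), Add(12, K)))
Add(Add(511, Mul(Function('H')(16, Add(7, Mul(-1, 12))), -249)), 412295) = Add(Add(511, Mul(Add(16, Mul(2, 16), Mul(Rational(4, 3), Add(7, Mul(-1, 12))), Mul(Rational(1, 6), Add(7, Mul(-1, 12)), 16)), -249)), 412295) = Add(Add(511, Mul(Add(16, 32, Mul(Rational(4, 3), Add(7, -12)), Mul(Rational(1, 6), Add(7, -12), 16)), -249)), 412295) = Add(Add(511, Mul(Add(16, 32, Mul(Rational(4, 3), -5), Mul(Rational(1, 6), -5, 16)), -249)), 412295) = Add(Add(511, Mul(Add(16, 32, Rational(-20, 3), Rational(-40, 3)), -249)), 412295) = Add(Add(511, Mul(28, -249)), 412295) = Add(Add(511, -6972), 412295) = Add(-6461, 412295) = 405834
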